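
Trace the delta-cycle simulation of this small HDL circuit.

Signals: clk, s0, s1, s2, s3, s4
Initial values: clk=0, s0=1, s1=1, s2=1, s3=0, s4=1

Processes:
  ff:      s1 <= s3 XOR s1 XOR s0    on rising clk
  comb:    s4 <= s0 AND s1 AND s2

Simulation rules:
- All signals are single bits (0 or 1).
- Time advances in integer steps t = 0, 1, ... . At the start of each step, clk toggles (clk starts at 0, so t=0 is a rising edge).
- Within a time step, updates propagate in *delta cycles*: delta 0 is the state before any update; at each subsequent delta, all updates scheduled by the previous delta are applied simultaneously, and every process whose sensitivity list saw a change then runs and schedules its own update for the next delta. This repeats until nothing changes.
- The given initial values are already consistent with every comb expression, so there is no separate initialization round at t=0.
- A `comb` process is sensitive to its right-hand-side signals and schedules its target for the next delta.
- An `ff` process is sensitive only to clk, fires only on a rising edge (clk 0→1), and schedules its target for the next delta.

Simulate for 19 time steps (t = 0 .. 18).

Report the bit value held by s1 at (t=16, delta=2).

[bits: s4,s3,s2,clk,s1,s0]
t=0: Δ0=101011 Δ1=101111 Δ2=101101 Δ3=001101 | 3Δ
t=1: Δ0=001101 Δ1=001001 | 1Δ
t=2: Δ0=001001 Δ1=001101 Δ2=001111 Δ3=101111 | 3Δ
t=3: Δ0=101111 Δ1=101011 | 1Δ
t=4: Δ0=101011 Δ1=101111 Δ2=101101 Δ3=001101 | 3Δ
t=5: Δ0=001101 Δ1=001001 | 1Δ
t=6: Δ0=001001 Δ1=001101 Δ2=001111 Δ3=101111 | 3Δ
t=7: Δ0=101111 Δ1=101011 | 1Δ
t=8: Δ0=101011 Δ1=101111 Δ2=101101 Δ3=001101 | 3Δ
t=9: Δ0=001101 Δ1=001001 | 1Δ
t=10: Δ0=001001 Δ1=001101 Δ2=001111 Δ3=101111 | 3Δ
t=11: Δ0=101111 Δ1=101011 | 1Δ
t=12: Δ0=101011 Δ1=101111 Δ2=101101 Δ3=001101 | 3Δ
t=13: Δ0=001101 Δ1=001001 | 1Δ
t=14: Δ0=001001 Δ1=001101 Δ2=001111 Δ3=101111 | 3Δ
t=15: Δ0=101111 Δ1=101011 | 1Δ
t=16: Δ0=101011 Δ1=101111 Δ2=101101 Δ3=001101 | 3Δ
t=17: Δ0=001101 Δ1=001001 | 1Δ
t=18: Δ0=001001 Δ1=001101 Δ2=001111 Δ3=101111 | 3Δ

0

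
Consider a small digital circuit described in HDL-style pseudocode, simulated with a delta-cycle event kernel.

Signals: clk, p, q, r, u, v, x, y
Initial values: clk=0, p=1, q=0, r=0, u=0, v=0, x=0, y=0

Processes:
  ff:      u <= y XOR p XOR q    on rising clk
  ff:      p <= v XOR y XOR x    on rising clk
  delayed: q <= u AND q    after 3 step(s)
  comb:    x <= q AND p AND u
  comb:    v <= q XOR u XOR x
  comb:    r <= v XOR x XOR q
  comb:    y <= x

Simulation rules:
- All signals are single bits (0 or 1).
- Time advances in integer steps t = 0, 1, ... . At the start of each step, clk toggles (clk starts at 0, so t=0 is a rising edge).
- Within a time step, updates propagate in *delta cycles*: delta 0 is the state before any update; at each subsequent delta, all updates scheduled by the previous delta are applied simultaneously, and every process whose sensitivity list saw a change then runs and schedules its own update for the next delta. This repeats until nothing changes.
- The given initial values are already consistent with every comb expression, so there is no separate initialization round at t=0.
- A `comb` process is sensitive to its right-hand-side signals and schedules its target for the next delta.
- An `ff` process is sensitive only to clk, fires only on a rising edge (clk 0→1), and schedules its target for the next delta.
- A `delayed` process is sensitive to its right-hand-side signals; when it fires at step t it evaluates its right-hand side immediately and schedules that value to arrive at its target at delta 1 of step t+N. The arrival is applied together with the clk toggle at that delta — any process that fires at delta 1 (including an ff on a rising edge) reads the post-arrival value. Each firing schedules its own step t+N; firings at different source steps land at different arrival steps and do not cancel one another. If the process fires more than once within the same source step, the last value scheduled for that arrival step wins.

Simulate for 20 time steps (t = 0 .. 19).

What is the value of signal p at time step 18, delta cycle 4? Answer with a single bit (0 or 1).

t=0 Δ0: q=0 p=1 clk=0 y=0 x=0 v=0 r=0 u=0
  Δ1: clk:0→1
  Δ2: p:1→0, u:0→1
  Δ3: v:0→1
  Δ4: r:0→1
  (4Δ to stable)
t=1 Δ0: q=0 p=0 clk=1 y=0 x=0 v=1 r=1 u=1
  Δ1: clk:1→0
  (1Δ to stable)
t=2 Δ0: q=0 p=0 clk=0 y=0 x=0 v=1 r=1 u=1
  Δ1: clk:0→1
  Δ2: p:0→1, u:1→0
  Δ3: v:1→0
  Δ4: r:1→0
  (4Δ to stable)
t=3 Δ0: q=0 p=1 clk=1 y=0 x=0 v=0 r=0 u=0
  Δ1: clk:1→0
  (1Δ to stable)
t=4 Δ0: q=0 p=1 clk=0 y=0 x=0 v=0 r=0 u=0
  Δ1: clk:0→1
  Δ2: p:1→0, u:0→1
  Δ3: v:0→1
  Δ4: r:0→1
  (4Δ to stable)
t=5 Δ0: q=0 p=0 clk=1 y=0 x=0 v=1 r=1 u=1
  Δ1: clk:1→0
  (1Δ to stable)
t=6 Δ0: q=0 p=0 clk=0 y=0 x=0 v=1 r=1 u=1
  Δ1: clk:0→1
  Δ2: p:0→1, u:1→0
  Δ3: v:1→0
  Δ4: r:1→0
  (4Δ to stable)
t=7 Δ0: q=0 p=1 clk=1 y=0 x=0 v=0 r=0 u=0
  Δ1: clk:1→0
  (1Δ to stable)
t=8 Δ0: q=0 p=1 clk=0 y=0 x=0 v=0 r=0 u=0
  Δ1: clk:0→1
  Δ2: p:1→0, u:0→1
  Δ3: v:0→1
  Δ4: r:0→1
  (4Δ to stable)
t=9 Δ0: q=0 p=0 clk=1 y=0 x=0 v=1 r=1 u=1
  Δ1: clk:1→0
  (1Δ to stable)
t=10 Δ0: q=0 p=0 clk=0 y=0 x=0 v=1 r=1 u=1
  Δ1: clk:0→1
  Δ2: p:0→1, u:1→0
  Δ3: v:1→0
  Δ4: r:1→0
  (4Δ to stable)
t=11 Δ0: q=0 p=1 clk=1 y=0 x=0 v=0 r=0 u=0
  Δ1: clk:1→0
  (1Δ to stable)
t=12 Δ0: q=0 p=1 clk=0 y=0 x=0 v=0 r=0 u=0
  Δ1: clk:0→1
  Δ2: p:1→0, u:0→1
  Δ3: v:0→1
  Δ4: r:0→1
  (4Δ to stable)
t=13 Δ0: q=0 p=0 clk=1 y=0 x=0 v=1 r=1 u=1
  Δ1: clk:1→0
  (1Δ to stable)
t=14 Δ0: q=0 p=0 clk=0 y=0 x=0 v=1 r=1 u=1
  Δ1: clk:0→1
  Δ2: p:0→1, u:1→0
  Δ3: v:1→0
  Δ4: r:1→0
  (4Δ to stable)
t=15 Δ0: q=0 p=1 clk=1 y=0 x=0 v=0 r=0 u=0
  Δ1: clk:1→0
  (1Δ to stable)
t=16 Δ0: q=0 p=1 clk=0 y=0 x=0 v=0 r=0 u=0
  Δ1: clk:0→1
  Δ2: p:1→0, u:0→1
  Δ3: v:0→1
  Δ4: r:0→1
  (4Δ to stable)
t=17 Δ0: q=0 p=0 clk=1 y=0 x=0 v=1 r=1 u=1
  Δ1: clk:1→0
  (1Δ to stable)
t=18 Δ0: q=0 p=0 clk=0 y=0 x=0 v=1 r=1 u=1
  Δ1: clk:0→1
  Δ2: p:0→1, u:1→0
  Δ3: v:1→0
  Δ4: r:1→0
  (4Δ to stable)
t=19 Δ0: q=0 p=1 clk=1 y=0 x=0 v=0 r=0 u=0
  Δ1: clk:1→0
  (1Δ to stable)

1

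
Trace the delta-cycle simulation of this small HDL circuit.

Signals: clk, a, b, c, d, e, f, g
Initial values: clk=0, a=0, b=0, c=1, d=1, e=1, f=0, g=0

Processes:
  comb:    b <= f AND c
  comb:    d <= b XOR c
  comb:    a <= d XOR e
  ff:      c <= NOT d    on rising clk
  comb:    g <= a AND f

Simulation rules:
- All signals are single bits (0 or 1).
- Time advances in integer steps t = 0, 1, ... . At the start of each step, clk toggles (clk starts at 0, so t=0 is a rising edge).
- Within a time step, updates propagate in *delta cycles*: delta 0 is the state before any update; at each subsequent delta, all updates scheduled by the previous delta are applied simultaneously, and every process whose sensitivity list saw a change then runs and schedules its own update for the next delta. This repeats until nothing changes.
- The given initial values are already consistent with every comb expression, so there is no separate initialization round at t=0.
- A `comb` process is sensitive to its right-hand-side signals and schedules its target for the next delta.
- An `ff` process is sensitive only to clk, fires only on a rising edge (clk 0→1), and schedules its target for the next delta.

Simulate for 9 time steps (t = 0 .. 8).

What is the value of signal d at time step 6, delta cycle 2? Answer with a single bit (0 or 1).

t=0 Δ0: c=1 b=0 g=0 d=1 a=0 f=0 e=1 clk=0
  Δ1: clk:0→1
  Δ2: c:1→0
  Δ3: d:1→0
  Δ4: a:0→1
  (4Δ to stable)
t=1 Δ0: c=0 b=0 g=0 d=0 a=1 f=0 e=1 clk=1
  Δ1: clk:1→0
  (1Δ to stable)
t=2 Δ0: c=0 b=0 g=0 d=0 a=1 f=0 e=1 clk=0
  Δ1: clk:0→1
  Δ2: c:0→1
  Δ3: d:0→1
  Δ4: a:1→0
  (4Δ to stable)
t=3 Δ0: c=1 b=0 g=0 d=1 a=0 f=0 e=1 clk=1
  Δ1: clk:1→0
  (1Δ to stable)
t=4 Δ0: c=1 b=0 g=0 d=1 a=0 f=0 e=1 clk=0
  Δ1: clk:0→1
  Δ2: c:1→0
  Δ3: d:1→0
  Δ4: a:0→1
  (4Δ to stable)
t=5 Δ0: c=0 b=0 g=0 d=0 a=1 f=0 e=1 clk=1
  Δ1: clk:1→0
  (1Δ to stable)
t=6 Δ0: c=0 b=0 g=0 d=0 a=1 f=0 e=1 clk=0
  Δ1: clk:0→1
  Δ2: c:0→1
  Δ3: d:0→1
  Δ4: a:1→0
  (4Δ to stable)
t=7 Δ0: c=1 b=0 g=0 d=1 a=0 f=0 e=1 clk=1
  Δ1: clk:1→0
  (1Δ to stable)
t=8 Δ0: c=1 b=0 g=0 d=1 a=0 f=0 e=1 clk=0
  Δ1: clk:0→1
  Δ2: c:1→0
  Δ3: d:1→0
  Δ4: a:0→1
  (4Δ to stable)

0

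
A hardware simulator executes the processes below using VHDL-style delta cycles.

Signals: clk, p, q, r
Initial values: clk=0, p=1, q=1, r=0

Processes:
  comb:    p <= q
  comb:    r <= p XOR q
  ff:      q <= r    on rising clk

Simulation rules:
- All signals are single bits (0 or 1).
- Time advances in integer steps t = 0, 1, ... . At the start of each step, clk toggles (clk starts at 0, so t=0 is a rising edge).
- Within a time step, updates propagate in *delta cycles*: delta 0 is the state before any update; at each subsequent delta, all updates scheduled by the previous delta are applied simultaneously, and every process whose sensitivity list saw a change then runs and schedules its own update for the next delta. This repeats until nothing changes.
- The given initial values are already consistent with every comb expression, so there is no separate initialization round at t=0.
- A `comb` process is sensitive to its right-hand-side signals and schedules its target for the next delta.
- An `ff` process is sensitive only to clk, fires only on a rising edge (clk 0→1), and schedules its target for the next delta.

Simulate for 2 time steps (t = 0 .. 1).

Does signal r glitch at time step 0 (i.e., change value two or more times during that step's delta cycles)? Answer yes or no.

t=0 Δ0: q=1 r=0 clk=0 p=1
  Δ1: clk:0→1
  Δ2: q:1→0
  Δ3: r:0→1, p:1→0
  Δ4: r:1→0
  (4Δ to stable)
t=1 Δ0: q=0 r=0 clk=1 p=0
  Δ1: clk:1→0
  (1Δ to stable)

yes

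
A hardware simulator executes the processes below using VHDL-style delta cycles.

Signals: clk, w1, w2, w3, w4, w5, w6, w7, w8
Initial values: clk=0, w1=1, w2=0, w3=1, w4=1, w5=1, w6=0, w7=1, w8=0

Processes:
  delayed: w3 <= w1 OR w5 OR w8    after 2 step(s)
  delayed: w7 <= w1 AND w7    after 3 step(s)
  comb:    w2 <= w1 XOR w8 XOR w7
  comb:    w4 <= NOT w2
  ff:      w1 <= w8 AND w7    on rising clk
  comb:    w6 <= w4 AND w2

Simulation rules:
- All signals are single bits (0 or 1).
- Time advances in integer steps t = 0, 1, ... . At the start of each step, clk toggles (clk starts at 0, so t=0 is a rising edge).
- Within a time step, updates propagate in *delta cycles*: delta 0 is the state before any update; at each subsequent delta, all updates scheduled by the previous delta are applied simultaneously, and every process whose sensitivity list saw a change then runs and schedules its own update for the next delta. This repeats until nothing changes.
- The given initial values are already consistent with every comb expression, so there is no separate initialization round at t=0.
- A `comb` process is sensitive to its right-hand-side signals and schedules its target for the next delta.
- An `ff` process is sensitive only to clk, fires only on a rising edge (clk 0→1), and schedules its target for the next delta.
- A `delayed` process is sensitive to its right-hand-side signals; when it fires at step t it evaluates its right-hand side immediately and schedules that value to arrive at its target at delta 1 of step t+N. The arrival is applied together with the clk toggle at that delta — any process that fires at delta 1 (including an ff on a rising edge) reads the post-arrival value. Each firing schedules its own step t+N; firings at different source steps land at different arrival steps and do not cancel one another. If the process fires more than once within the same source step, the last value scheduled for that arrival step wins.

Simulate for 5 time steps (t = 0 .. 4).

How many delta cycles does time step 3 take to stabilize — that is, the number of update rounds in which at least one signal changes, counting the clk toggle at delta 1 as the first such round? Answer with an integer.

t0.Δ0 clk=0 w5=1 w7=1 w6=0 w2=0 w3=1 w4=1 w1=1 w8=0
t0.Δ1 clk=1 w5=1 w7=1 w6=0 w2=0 w3=1 w4=1 w1=1 w8=0
t0.Δ2 clk=1 w5=1 w7=1 w6=0 w2=0 w3=1 w4=1 w1=0 w8=0
t0.Δ3 clk=1 w5=1 w7=1 w6=0 w2=1 w3=1 w4=1 w1=0 w8=0
t0.Δ4 clk=1 w5=1 w7=1 w6=1 w2=1 w3=1 w4=0 w1=0 w8=0
t0.Δ5 clk=1 w5=1 w7=1 w6=0 w2=1 w3=1 w4=0 w1=0 w8=0
t1.Δ0 clk=1 w5=1 w7=1 w6=0 w2=1 w3=1 w4=0 w1=0 w8=0
t1.Δ1 clk=0 w5=1 w7=1 w6=0 w2=1 w3=1 w4=0 w1=0 w8=0
t2.Δ0 clk=0 w5=1 w7=1 w6=0 w2=1 w3=1 w4=0 w1=0 w8=0
t2.Δ1 clk=1 w5=1 w7=1 w6=0 w2=1 w3=1 w4=0 w1=0 w8=0
t3.Δ0 clk=1 w5=1 w7=1 w6=0 w2=1 w3=1 w4=0 w1=0 w8=0
t3.Δ1 clk=0 w5=1 w7=0 w6=0 w2=1 w3=1 w4=0 w1=0 w8=0
t3.Δ2 clk=0 w5=1 w7=0 w6=0 w2=0 w3=1 w4=0 w1=0 w8=0
t3.Δ3 clk=0 w5=1 w7=0 w6=0 w2=0 w3=1 w4=1 w1=0 w8=0
t4.Δ0 clk=0 w5=1 w7=0 w6=0 w2=0 w3=1 w4=1 w1=0 w8=0
t4.Δ1 clk=1 w5=1 w7=0 w6=0 w2=0 w3=1 w4=1 w1=0 w8=0

3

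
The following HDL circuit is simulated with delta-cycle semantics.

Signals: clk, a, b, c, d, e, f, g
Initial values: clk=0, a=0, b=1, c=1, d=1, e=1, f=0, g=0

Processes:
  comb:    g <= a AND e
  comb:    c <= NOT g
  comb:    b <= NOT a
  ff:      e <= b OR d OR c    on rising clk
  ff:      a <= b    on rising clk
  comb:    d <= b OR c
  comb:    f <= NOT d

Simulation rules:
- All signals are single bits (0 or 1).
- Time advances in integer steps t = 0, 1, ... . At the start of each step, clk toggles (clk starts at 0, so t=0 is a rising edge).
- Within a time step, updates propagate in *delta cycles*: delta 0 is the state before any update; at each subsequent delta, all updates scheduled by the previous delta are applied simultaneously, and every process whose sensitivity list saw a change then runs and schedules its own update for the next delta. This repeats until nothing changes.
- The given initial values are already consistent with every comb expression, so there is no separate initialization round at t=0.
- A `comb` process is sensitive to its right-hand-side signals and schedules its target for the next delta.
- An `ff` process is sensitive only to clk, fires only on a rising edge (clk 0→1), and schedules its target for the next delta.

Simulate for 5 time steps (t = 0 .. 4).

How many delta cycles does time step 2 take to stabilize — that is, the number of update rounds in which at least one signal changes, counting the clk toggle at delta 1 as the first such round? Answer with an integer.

5

[bits: c,e,d,b,clk,a,g,f]
t=0: Δ0=11110000 Δ1=11111000 Δ2=11111100 Δ3=11101110 Δ4=01101110 Δ5=01001110 Δ6=01001111 | 6Δ
t=1: Δ0=01001111 Δ1=01000111 | 1Δ
t=2: Δ0=01000111 Δ1=01001111 Δ2=00001011 Δ3=00011001 Δ4=10111001 Δ5=10111000 | 5Δ
t=3: Δ0=10111000 Δ1=10110000 | 1Δ
t=4: Δ0=10110000 Δ1=10111000 Δ2=11111100 Δ3=11101110 Δ4=01101110 Δ5=01001110 Δ6=01001111 | 6Δ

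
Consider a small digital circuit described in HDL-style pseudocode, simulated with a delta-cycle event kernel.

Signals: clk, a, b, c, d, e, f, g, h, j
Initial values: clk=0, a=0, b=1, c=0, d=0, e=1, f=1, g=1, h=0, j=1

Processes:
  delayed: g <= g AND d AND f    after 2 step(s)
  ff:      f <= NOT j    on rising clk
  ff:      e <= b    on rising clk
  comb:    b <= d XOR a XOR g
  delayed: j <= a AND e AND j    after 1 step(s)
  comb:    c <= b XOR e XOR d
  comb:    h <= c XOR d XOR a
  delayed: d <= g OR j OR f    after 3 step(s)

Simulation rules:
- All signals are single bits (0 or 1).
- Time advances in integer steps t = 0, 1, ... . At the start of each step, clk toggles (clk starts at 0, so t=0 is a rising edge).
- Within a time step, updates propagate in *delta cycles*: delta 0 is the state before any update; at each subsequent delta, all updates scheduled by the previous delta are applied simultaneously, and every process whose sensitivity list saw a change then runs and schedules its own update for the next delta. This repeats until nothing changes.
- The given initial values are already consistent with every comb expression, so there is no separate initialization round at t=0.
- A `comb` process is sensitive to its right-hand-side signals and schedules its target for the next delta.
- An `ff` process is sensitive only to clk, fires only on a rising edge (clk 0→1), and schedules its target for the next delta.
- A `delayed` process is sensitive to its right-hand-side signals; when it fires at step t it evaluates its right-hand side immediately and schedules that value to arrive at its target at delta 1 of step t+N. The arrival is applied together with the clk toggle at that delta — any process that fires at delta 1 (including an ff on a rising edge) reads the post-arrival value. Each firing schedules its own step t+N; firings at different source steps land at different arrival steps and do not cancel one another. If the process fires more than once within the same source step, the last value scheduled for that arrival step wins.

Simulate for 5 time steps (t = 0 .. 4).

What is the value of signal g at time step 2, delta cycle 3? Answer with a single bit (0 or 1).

t0.Δ0 f=1 clk=0 e=1 c=0 h=0 j=1 a=0 g=1 d=0 b=1
t0.Δ1 f=1 clk=1 e=1 c=0 h=0 j=1 a=0 g=1 d=0 b=1
t0.Δ2 f=0 clk=1 e=1 c=0 h=0 j=1 a=0 g=1 d=0 b=1
t1.Δ0 f=0 clk=1 e=1 c=0 h=0 j=1 a=0 g=1 d=0 b=1
t1.Δ1 f=0 clk=0 e=1 c=0 h=0 j=1 a=0 g=1 d=0 b=1
t2.Δ0 f=0 clk=0 e=1 c=0 h=0 j=1 a=0 g=1 d=0 b=1
t2.Δ1 f=0 clk=1 e=1 c=0 h=0 j=1 a=0 g=0 d=0 b=1
t2.Δ2 f=0 clk=1 e=1 c=0 h=0 j=1 a=0 g=0 d=0 b=0
t2.Δ3 f=0 clk=1 e=1 c=1 h=0 j=1 a=0 g=0 d=0 b=0
t2.Δ4 f=0 clk=1 e=1 c=1 h=1 j=1 a=0 g=0 d=0 b=0
t3.Δ0 f=0 clk=1 e=1 c=1 h=1 j=1 a=0 g=0 d=0 b=0
t3.Δ1 f=0 clk=0 e=1 c=1 h=1 j=1 a=0 g=0 d=1 b=0
t3.Δ2 f=0 clk=0 e=1 c=0 h=0 j=1 a=0 g=0 d=1 b=1
t3.Δ3 f=0 clk=0 e=1 c=1 h=1 j=1 a=0 g=0 d=1 b=1
t3.Δ4 f=0 clk=0 e=1 c=1 h=0 j=1 a=0 g=0 d=1 b=1
t4.Δ0 f=0 clk=0 e=1 c=1 h=0 j=1 a=0 g=0 d=1 b=1
t4.Δ1 f=0 clk=1 e=1 c=1 h=0 j=1 a=0 g=0 d=1 b=1

0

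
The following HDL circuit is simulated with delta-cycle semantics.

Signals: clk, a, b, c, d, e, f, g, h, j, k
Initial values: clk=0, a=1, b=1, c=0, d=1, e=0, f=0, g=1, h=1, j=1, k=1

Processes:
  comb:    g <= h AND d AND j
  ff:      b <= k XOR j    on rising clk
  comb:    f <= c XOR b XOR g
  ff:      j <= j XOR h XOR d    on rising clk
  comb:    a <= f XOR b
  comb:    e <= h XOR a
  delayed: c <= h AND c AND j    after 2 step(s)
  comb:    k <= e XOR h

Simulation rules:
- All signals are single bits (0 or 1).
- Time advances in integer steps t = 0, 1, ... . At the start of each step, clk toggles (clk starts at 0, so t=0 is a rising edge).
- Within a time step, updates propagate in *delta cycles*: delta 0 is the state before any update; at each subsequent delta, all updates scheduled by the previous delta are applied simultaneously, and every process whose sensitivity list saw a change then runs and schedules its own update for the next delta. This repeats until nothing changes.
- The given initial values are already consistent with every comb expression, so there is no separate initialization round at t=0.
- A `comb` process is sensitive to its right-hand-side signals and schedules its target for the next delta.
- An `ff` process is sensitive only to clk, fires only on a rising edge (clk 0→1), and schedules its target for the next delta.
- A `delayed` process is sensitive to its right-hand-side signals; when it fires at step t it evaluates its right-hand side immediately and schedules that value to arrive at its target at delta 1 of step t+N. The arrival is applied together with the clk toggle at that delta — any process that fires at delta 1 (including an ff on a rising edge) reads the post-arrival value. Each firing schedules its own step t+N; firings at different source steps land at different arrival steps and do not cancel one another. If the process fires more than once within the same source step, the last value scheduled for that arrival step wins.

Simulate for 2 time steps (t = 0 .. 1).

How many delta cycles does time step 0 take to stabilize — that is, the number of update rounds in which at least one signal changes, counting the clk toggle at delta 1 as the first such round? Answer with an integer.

6

t0.Δ0 k=1 clk=0 c=0 b=1 j=1 d=1 f=0 h=1 a=1 e=0 g=1
t0.Δ1 k=1 clk=1 c=0 b=1 j=1 d=1 f=0 h=1 a=1 e=0 g=1
t0.Δ2 k=1 clk=1 c=0 b=0 j=1 d=1 f=0 h=1 a=1 e=0 g=1
t0.Δ3 k=1 clk=1 c=0 b=0 j=1 d=1 f=1 h=1 a=0 e=0 g=1
t0.Δ4 k=1 clk=1 c=0 b=0 j=1 d=1 f=1 h=1 a=1 e=1 g=1
t0.Δ5 k=0 clk=1 c=0 b=0 j=1 d=1 f=1 h=1 a=1 e=0 g=1
t0.Δ6 k=1 clk=1 c=0 b=0 j=1 d=1 f=1 h=1 a=1 e=0 g=1
t1.Δ0 k=1 clk=1 c=0 b=0 j=1 d=1 f=1 h=1 a=1 e=0 g=1
t1.Δ1 k=1 clk=0 c=0 b=0 j=1 d=1 f=1 h=1 a=1 e=0 g=1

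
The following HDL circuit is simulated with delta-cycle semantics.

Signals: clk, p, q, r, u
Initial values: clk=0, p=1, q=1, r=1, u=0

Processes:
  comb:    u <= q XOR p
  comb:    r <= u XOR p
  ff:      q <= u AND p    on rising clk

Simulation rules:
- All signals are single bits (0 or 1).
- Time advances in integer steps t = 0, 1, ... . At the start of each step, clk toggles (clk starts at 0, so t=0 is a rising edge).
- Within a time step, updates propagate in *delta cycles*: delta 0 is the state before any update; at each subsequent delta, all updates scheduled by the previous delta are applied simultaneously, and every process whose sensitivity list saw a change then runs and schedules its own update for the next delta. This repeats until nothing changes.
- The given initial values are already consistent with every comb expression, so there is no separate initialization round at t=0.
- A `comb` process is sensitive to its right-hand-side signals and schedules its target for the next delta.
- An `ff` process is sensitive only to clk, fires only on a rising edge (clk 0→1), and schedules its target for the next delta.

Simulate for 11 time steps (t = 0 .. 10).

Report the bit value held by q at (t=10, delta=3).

1

[bits: r,clk,p,u,q]
t=0: Δ0=10101 Δ1=11101 Δ2=11100 Δ3=11110 Δ4=01110 | 4Δ
t=1: Δ0=01110 Δ1=00110 | 1Δ
t=2: Δ0=00110 Δ1=01110 Δ2=01111 Δ3=01101 Δ4=11101 | 4Δ
t=3: Δ0=11101 Δ1=10101 | 1Δ
t=4: Δ0=10101 Δ1=11101 Δ2=11100 Δ3=11110 Δ4=01110 | 4Δ
t=5: Δ0=01110 Δ1=00110 | 1Δ
t=6: Δ0=00110 Δ1=01110 Δ2=01111 Δ3=01101 Δ4=11101 | 4Δ
t=7: Δ0=11101 Δ1=10101 | 1Δ
t=8: Δ0=10101 Δ1=11101 Δ2=11100 Δ3=11110 Δ4=01110 | 4Δ
t=9: Δ0=01110 Δ1=00110 | 1Δ
t=10: Δ0=00110 Δ1=01110 Δ2=01111 Δ3=01101 Δ4=11101 | 4Δ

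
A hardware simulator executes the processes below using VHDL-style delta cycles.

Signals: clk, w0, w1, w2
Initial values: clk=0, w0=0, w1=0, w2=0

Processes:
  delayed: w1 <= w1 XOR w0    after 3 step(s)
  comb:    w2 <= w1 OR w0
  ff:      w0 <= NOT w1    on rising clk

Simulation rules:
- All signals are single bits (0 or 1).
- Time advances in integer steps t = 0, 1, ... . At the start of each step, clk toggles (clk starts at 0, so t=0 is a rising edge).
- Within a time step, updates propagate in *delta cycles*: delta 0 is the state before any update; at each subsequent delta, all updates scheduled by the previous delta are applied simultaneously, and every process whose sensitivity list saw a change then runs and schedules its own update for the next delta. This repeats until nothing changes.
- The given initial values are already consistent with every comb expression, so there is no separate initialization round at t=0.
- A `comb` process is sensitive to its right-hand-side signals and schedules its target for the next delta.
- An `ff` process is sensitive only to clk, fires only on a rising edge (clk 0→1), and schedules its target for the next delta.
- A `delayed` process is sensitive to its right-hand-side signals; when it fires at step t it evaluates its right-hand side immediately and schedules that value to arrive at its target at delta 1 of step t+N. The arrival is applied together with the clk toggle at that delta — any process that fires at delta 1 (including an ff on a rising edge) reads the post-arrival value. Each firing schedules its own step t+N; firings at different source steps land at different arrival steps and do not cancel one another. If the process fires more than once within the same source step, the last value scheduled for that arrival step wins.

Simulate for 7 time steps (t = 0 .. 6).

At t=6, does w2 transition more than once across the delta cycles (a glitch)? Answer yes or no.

yes

t=0 Δ0: clk=0 w0=0 w1=0 w2=0
  Δ1: clk:0→1
  Δ2: w0:0→1
  Δ3: w2:0→1
  (3Δ to stable)
t=1 Δ0: clk=1 w0=1 w1=0 w2=1
  Δ1: clk:1→0
  (1Δ to stable)
t=2 Δ0: clk=0 w0=1 w1=0 w2=1
  Δ1: clk:0→1
  (1Δ to stable)
t=3 Δ0: clk=1 w0=1 w1=0 w2=1
  Δ1: clk:1→0, w1:0→1
  (1Δ to stable)
t=4 Δ0: clk=0 w0=1 w1=1 w2=1
  Δ1: clk:0→1
  Δ2: w0:1→0
  (2Δ to stable)
t=5 Δ0: clk=1 w0=0 w1=1 w2=1
  Δ1: clk:1→0
  (1Δ to stable)
t=6 Δ0: clk=0 w0=0 w1=1 w2=1
  Δ1: clk:0→1, w1:1→0
  Δ2: w0:0→1, w2:1→0
  Δ3: w2:0→1
  (3Δ to stable)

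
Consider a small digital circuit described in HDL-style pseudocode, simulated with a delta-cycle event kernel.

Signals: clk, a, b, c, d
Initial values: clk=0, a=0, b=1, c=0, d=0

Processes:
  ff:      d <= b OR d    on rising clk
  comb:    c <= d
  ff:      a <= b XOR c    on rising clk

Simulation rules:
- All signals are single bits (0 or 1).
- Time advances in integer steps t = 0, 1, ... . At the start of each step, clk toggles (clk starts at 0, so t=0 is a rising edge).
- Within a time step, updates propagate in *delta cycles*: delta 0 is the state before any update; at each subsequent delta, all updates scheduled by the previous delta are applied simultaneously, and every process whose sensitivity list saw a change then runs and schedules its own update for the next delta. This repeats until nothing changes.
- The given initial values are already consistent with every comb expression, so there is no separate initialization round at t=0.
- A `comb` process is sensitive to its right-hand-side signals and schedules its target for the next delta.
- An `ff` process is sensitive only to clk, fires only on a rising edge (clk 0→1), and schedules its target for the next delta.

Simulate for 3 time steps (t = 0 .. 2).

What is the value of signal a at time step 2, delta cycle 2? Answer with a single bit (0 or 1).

t=0 Δ0: b=1 c=0 clk=0 a=0 d=0
  Δ1: clk:0→1
  Δ2: a:0→1, d:0→1
  Δ3: c:0→1
  (3Δ to stable)
t=1 Δ0: b=1 c=1 clk=1 a=1 d=1
  Δ1: clk:1→0
  (1Δ to stable)
t=2 Δ0: b=1 c=1 clk=0 a=1 d=1
  Δ1: clk:0→1
  Δ2: a:1→0
  (2Δ to stable)

0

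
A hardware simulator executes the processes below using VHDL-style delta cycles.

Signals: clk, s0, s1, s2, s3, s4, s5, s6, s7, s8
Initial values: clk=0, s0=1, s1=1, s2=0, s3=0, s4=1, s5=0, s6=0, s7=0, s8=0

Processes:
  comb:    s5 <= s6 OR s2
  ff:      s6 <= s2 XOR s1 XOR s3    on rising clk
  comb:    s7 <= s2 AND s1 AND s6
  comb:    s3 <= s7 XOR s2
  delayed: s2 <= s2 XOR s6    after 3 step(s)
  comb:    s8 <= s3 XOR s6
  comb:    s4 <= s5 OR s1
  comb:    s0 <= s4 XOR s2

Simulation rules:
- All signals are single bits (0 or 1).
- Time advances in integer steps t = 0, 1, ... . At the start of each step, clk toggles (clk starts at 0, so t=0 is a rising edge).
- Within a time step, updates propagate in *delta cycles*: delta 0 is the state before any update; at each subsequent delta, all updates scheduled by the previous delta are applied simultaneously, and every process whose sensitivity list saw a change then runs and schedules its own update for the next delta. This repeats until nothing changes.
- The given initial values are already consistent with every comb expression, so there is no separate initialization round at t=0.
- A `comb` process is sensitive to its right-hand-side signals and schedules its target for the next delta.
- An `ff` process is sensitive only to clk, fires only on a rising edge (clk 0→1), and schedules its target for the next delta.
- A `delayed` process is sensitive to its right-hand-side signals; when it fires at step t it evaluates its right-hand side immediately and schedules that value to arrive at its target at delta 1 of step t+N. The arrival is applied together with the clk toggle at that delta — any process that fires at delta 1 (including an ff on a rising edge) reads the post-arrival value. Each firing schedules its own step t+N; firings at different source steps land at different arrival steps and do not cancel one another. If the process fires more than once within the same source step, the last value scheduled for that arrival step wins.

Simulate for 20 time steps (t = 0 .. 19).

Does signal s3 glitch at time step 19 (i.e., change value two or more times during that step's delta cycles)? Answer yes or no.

no

t=0 Δ0: s8=0 s0=1 s6=0 s2=0 s7=0 clk=0 s3=0 s4=1 s1=1 s5=0
  Δ1: clk:0→1
  Δ2: s6:0→1
  Δ3: s8:0→1, s5:0→1
  (3Δ to stable)
t=1 Δ0: s8=1 s0=1 s6=1 s2=0 s7=0 clk=1 s3=0 s4=1 s1=1 s5=1
  Δ1: clk:1→0
  (1Δ to stable)
t=2 Δ0: s8=1 s0=1 s6=1 s2=0 s7=0 clk=0 s3=0 s4=1 s1=1 s5=1
  Δ1: clk:0→1
  (1Δ to stable)
t=3 Δ0: s8=1 s0=1 s6=1 s2=0 s7=0 clk=1 s3=0 s4=1 s1=1 s5=1
  Δ1: s2:0→1, clk:1→0
  Δ2: s0:1→0, s7:0→1, s3:0→1
  Δ3: s8:1→0, s3:1→0
  Δ4: s8:0→1
  (4Δ to stable)
t=4 Δ0: s8=1 s0=0 s6=1 s2=1 s7=1 clk=0 s3=0 s4=1 s1=1 s5=1
  Δ1: clk:0→1
  Δ2: s6:1→0
  Δ3: s8:1→0, s7:1→0
  Δ4: s3:0→1
  Δ5: s8:0→1
  (5Δ to stable)
t=5 Δ0: s8=1 s0=0 s6=0 s2=1 s7=0 clk=1 s3=1 s4=1 s1=1 s5=1
  Δ1: clk:1→0
  (1Δ to stable)
t=6 Δ0: s8=1 s0=0 s6=0 s2=1 s7=0 clk=0 s3=1 s4=1 s1=1 s5=1
  Δ1: s2:1→0, clk:0→1
  Δ2: s0:0→1, s3:1→0, s5:1→0
  Δ3: s8:1→0
  (3Δ to stable)
t=7 Δ0: s8=0 s0=1 s6=0 s2=0 s7=0 clk=1 s3=0 s4=1 s1=1 s5=0
  Δ1: s2:0→1, clk:1→0
  Δ2: s0:1→0, s3:0→1, s5:0→1
  Δ3: s8:0→1
  (3Δ to stable)
t=8 Δ0: s8=1 s0=0 s6=0 s2=1 s7=0 clk=0 s3=1 s4=1 s1=1 s5=1
  Δ1: clk:0→1
  Δ2: s6:0→1
  Δ3: s8:1→0, s7:0→1
  Δ4: s3:1→0
  Δ5: s8:0→1
  (5Δ to stable)
t=9 Δ0: s8=1 s0=0 s6=1 s2=1 s7=1 clk=1 s3=0 s4=1 s1=1 s5=1
  Δ1: s2:1→0, clk:1→0
  Δ2: s0:0→1, s7:1→0, s3:0→1
  Δ3: s8:1→0, s3:1→0
  Δ4: s8:0→1
  (4Δ to stable)
t=10 Δ0: s8=1 s0=1 s6=1 s2=0 s7=0 clk=0 s3=0 s4=1 s1=1 s5=1
  Δ1: s2:0→1, clk:0→1
  Δ2: s0:1→0, s6:1→0, s7:0→1, s3:0→1
  Δ3: s7:1→0, s3:1→0
  Δ4: s8:1→0, s3:0→1
  Δ5: s8:0→1
  (5Δ to stable)
t=11 Δ0: s8=1 s0=0 s6=0 s2=1 s7=0 clk=1 s3=1 s4=1 s1=1 s5=1
  Δ1: s2:1→0, clk:1→0
  Δ2: s0:0→1, s3:1→0, s5:1→0
  Δ3: s8:1→0
  (3Δ to stable)
t=12 Δ0: s8=0 s0=1 s6=0 s2=0 s7=0 clk=0 s3=0 s4=1 s1=1 s5=0
  Δ1: s2:0→1, clk:0→1
  Δ2: s0:1→0, s3:0→1, s5:0→1
  Δ3: s8:0→1
  (3Δ to stable)
t=13 Δ0: s8=1 s0=0 s6=0 s2=1 s7=0 clk=1 s3=1 s4=1 s1=1 s5=1
  Δ1: clk:1→0
  (1Δ to stable)
t=14 Δ0: s8=1 s0=0 s6=0 s2=1 s7=0 clk=0 s3=1 s4=1 s1=1 s5=1
  Δ1: s2:1→0, clk:0→1
  Δ2: s0:0→1, s3:1→0, s5:1→0
  Δ3: s8:1→0
  (3Δ to stable)
t=15 Δ0: s8=0 s0=1 s6=0 s2=0 s7=0 clk=1 s3=0 s4=1 s1=1 s5=0
  Δ1: s2:0→1, clk:1→0
  Δ2: s0:1→0, s3:0→1, s5:0→1
  Δ3: s8:0→1
  (3Δ to stable)
t=16 Δ0: s8=1 s0=0 s6=0 s2=1 s7=0 clk=0 s3=1 s4=1 s1=1 s5=1
  Δ1: clk:0→1
  Δ2: s6:0→1
  Δ3: s8:1→0, s7:0→1
  Δ4: s3:1→0
  Δ5: s8:0→1
  (5Δ to stable)
t=17 Δ0: s8=1 s0=0 s6=1 s2=1 s7=1 clk=1 s3=0 s4=1 s1=1 s5=1
  Δ1: s2:1→0, clk:1→0
  Δ2: s0:0→1, s7:1→0, s3:0→1
  Δ3: s8:1→0, s3:1→0
  Δ4: s8:0→1
  (4Δ to stable)
t=18 Δ0: s8=1 s0=1 s6=1 s2=0 s7=0 clk=0 s3=0 s4=1 s1=1 s5=1
  Δ1: s2:0→1, clk:0→1
  Δ2: s0:1→0, s6:1→0, s7:0→1, s3:0→1
  Δ3: s7:1→0, s3:1→0
  Δ4: s8:1→0, s3:0→1
  Δ5: s8:0→1
  (5Δ to stable)
t=19 Δ0: s8=1 s0=0 s6=0 s2=1 s7=0 clk=1 s3=1 s4=1 s1=1 s5=1
  Δ1: s2:1→0, clk:1→0
  Δ2: s0:0→1, s3:1→0, s5:1→0
  Δ3: s8:1→0
  (3Δ to stable)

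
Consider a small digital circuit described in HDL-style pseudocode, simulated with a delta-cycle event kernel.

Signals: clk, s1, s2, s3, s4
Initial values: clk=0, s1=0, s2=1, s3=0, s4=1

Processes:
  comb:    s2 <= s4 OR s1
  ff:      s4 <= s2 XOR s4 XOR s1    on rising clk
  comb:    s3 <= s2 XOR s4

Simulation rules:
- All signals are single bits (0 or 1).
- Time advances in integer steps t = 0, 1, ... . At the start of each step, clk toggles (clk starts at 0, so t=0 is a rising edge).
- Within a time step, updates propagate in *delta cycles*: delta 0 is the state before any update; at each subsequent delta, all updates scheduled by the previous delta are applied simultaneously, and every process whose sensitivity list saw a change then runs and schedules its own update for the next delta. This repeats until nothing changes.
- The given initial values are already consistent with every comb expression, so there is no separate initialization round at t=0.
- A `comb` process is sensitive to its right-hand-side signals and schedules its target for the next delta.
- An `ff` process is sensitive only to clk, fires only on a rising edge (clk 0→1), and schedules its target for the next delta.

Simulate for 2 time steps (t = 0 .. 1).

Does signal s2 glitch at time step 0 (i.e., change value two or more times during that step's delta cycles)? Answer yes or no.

no

[bits: clk,s1,s2,s3,s4]
t=0: Δ0=00101 Δ1=10101 Δ2=10100 Δ3=10010 Δ4=10000 | 4Δ
t=1: Δ0=10000 Δ1=00000 | 1Δ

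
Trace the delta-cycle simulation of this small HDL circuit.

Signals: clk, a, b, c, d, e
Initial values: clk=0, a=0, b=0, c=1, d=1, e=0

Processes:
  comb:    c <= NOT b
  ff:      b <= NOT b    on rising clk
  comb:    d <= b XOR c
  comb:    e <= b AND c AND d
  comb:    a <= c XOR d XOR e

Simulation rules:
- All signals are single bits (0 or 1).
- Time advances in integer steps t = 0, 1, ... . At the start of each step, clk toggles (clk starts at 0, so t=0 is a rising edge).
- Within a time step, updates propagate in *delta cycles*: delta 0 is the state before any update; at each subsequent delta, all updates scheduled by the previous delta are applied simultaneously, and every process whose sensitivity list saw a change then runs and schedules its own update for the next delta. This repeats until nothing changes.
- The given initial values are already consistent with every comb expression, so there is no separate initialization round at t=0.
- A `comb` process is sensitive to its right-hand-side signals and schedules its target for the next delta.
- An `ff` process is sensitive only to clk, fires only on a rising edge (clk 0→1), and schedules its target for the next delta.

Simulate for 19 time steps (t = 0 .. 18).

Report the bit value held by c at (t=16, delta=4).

0

[bits: e,b,clk,d,a,c]
t=0: Δ0=000101 Δ1=001101 Δ2=011101 Δ3=111000 Δ4=011110 | 4Δ
t=1: Δ0=011110 Δ1=010110 | 1Δ
t=2: Δ0=010110 Δ1=011110 Δ2=001110 Δ3=001011 Δ4=001111 Δ5=001101 | 5Δ
t=3: Δ0=001101 Δ1=000101 | 1Δ
t=4: Δ0=000101 Δ1=001101 Δ2=011101 Δ3=111000 Δ4=011110 | 4Δ
t=5: Δ0=011110 Δ1=010110 | 1Δ
t=6: Δ0=010110 Δ1=011110 Δ2=001110 Δ3=001011 Δ4=001111 Δ5=001101 | 5Δ
t=7: Δ0=001101 Δ1=000101 | 1Δ
t=8: Δ0=000101 Δ1=001101 Δ2=011101 Δ3=111000 Δ4=011110 | 4Δ
t=9: Δ0=011110 Δ1=010110 | 1Δ
t=10: Δ0=010110 Δ1=011110 Δ2=001110 Δ3=001011 Δ4=001111 Δ5=001101 | 5Δ
t=11: Δ0=001101 Δ1=000101 | 1Δ
t=12: Δ0=000101 Δ1=001101 Δ2=011101 Δ3=111000 Δ4=011110 | 4Δ
t=13: Δ0=011110 Δ1=010110 | 1Δ
t=14: Δ0=010110 Δ1=011110 Δ2=001110 Δ3=001011 Δ4=001111 Δ5=001101 | 5Δ
t=15: Δ0=001101 Δ1=000101 | 1Δ
t=16: Δ0=000101 Δ1=001101 Δ2=011101 Δ3=111000 Δ4=011110 | 4Δ
t=17: Δ0=011110 Δ1=010110 | 1Δ
t=18: Δ0=010110 Δ1=011110 Δ2=001110 Δ3=001011 Δ4=001111 Δ5=001101 | 5Δ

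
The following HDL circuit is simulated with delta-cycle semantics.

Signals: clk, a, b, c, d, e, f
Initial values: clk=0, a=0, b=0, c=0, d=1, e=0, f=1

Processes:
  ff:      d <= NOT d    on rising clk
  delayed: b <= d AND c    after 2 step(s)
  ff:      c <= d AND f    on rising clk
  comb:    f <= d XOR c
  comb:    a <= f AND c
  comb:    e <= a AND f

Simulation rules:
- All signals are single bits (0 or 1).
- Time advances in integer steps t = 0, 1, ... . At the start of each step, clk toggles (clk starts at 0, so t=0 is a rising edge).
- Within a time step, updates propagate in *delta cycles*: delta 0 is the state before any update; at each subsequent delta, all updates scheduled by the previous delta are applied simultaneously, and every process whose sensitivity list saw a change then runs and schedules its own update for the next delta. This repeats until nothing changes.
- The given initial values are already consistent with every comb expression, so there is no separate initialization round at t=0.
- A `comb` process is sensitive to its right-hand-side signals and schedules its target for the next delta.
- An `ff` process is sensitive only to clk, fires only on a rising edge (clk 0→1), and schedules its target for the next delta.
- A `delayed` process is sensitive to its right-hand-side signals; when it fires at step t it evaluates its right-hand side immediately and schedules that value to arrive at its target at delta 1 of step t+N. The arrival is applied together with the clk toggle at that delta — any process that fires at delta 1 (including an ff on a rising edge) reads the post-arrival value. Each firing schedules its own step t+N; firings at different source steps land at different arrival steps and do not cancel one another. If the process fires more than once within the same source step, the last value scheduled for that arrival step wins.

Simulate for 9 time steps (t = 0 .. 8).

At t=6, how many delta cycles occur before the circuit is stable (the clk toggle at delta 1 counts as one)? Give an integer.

4

t0.Δ0 b=0 clk=0 d=1 c=0 a=0 e=0 f=1
t0.Δ1 b=0 clk=1 d=1 c=0 a=0 e=0 f=1
t0.Δ2 b=0 clk=1 d=0 c=1 a=0 e=0 f=1
t0.Δ3 b=0 clk=1 d=0 c=1 a=1 e=0 f=1
t0.Δ4 b=0 clk=1 d=0 c=1 a=1 e=1 f=1
t1.Δ0 b=0 clk=1 d=0 c=1 a=1 e=1 f=1
t1.Δ1 b=0 clk=0 d=0 c=1 a=1 e=1 f=1
t2.Δ0 b=0 clk=0 d=0 c=1 a=1 e=1 f=1
t2.Δ1 b=0 clk=1 d=0 c=1 a=1 e=1 f=1
t2.Δ2 b=0 clk=1 d=1 c=0 a=1 e=1 f=1
t2.Δ3 b=0 clk=1 d=1 c=0 a=0 e=1 f=1
t2.Δ4 b=0 clk=1 d=1 c=0 a=0 e=0 f=1
t3.Δ0 b=0 clk=1 d=1 c=0 a=0 e=0 f=1
t3.Δ1 b=0 clk=0 d=1 c=0 a=0 e=0 f=1
t4.Δ0 b=0 clk=0 d=1 c=0 a=0 e=0 f=1
t4.Δ1 b=0 clk=1 d=1 c=0 a=0 e=0 f=1
t4.Δ2 b=0 clk=1 d=0 c=1 a=0 e=0 f=1
t4.Δ3 b=0 clk=1 d=0 c=1 a=1 e=0 f=1
t4.Δ4 b=0 clk=1 d=0 c=1 a=1 e=1 f=1
t5.Δ0 b=0 clk=1 d=0 c=1 a=1 e=1 f=1
t5.Δ1 b=0 clk=0 d=0 c=1 a=1 e=1 f=1
t6.Δ0 b=0 clk=0 d=0 c=1 a=1 e=1 f=1
t6.Δ1 b=0 clk=1 d=0 c=1 a=1 e=1 f=1
t6.Δ2 b=0 clk=1 d=1 c=0 a=1 e=1 f=1
t6.Δ3 b=0 clk=1 d=1 c=0 a=0 e=1 f=1
t6.Δ4 b=0 clk=1 d=1 c=0 a=0 e=0 f=1
t7.Δ0 b=0 clk=1 d=1 c=0 a=0 e=0 f=1
t7.Δ1 b=0 clk=0 d=1 c=0 a=0 e=0 f=1
t8.Δ0 b=0 clk=0 d=1 c=0 a=0 e=0 f=1
t8.Δ1 b=0 clk=1 d=1 c=0 a=0 e=0 f=1
t8.Δ2 b=0 clk=1 d=0 c=1 a=0 e=0 f=1
t8.Δ3 b=0 clk=1 d=0 c=1 a=1 e=0 f=1
t8.Δ4 b=0 clk=1 d=0 c=1 a=1 e=1 f=1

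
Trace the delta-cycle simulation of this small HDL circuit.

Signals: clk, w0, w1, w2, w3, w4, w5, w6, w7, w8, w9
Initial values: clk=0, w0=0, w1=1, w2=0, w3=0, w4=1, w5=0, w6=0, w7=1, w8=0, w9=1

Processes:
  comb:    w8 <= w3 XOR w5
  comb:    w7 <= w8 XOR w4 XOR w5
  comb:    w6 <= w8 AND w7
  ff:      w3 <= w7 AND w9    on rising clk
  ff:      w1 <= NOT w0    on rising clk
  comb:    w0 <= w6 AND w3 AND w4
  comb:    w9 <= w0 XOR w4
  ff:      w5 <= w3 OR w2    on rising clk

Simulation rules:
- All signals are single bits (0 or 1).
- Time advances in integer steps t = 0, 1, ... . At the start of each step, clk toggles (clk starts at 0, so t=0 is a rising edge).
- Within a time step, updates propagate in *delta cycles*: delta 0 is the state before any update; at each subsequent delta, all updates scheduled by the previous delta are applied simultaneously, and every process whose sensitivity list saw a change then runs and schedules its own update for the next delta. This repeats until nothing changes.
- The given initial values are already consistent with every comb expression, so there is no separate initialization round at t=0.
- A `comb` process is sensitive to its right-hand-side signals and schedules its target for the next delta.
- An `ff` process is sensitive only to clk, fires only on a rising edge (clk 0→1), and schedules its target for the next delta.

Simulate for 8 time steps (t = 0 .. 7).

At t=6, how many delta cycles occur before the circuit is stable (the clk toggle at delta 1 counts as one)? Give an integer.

4

t=0 Δ0: w4=1 w0=0 w5=0 w3=0 w7=1 w9=1 clk=0 w1=1 w2=0 w8=0 w6=0
  Δ1: clk:0→1
  Δ2: w3:0→1
  Δ3: w8:0→1
  Δ4: w7:1→0, w6:0→1
  Δ5: w0:0→1, w6:1→0
  Δ6: w0:1→0, w9:1→0
  Δ7: w9:0→1
  (7Δ to stable)
t=1 Δ0: w4=1 w0=0 w5=0 w3=1 w7=0 w9=1 clk=1 w1=1 w2=0 w8=1 w6=0
  Δ1: clk:1→0
  (1Δ to stable)
t=2 Δ0: w4=1 w0=0 w5=0 w3=1 w7=0 w9=1 clk=0 w1=1 w2=0 w8=1 w6=0
  Δ1: clk:0→1
  Δ2: w5:0→1, w3:1→0
  Δ3: w7:0→1
  Δ4: w6:0→1
  (4Δ to stable)
t=3 Δ0: w4=1 w0=0 w5=1 w3=0 w7=1 w9=1 clk=1 w1=1 w2=0 w8=1 w6=1
  Δ1: clk:1→0
  (1Δ to stable)
t=4 Δ0: w4=1 w0=0 w5=1 w3=0 w7=1 w9=1 clk=0 w1=1 w2=0 w8=1 w6=1
  Δ1: clk:0→1
  Δ2: w5:1→0, w3:0→1
  Δ3: w0:0→1, w7:1→0
  Δ4: w9:1→0, w6:1→0
  Δ5: w0:1→0
  Δ6: w9:0→1
  (6Δ to stable)
t=5 Δ0: w4=1 w0=0 w5=0 w3=1 w7=0 w9=1 clk=1 w1=1 w2=0 w8=1 w6=0
  Δ1: clk:1→0
  (1Δ to stable)
t=6 Δ0: w4=1 w0=0 w5=0 w3=1 w7=0 w9=1 clk=0 w1=1 w2=0 w8=1 w6=0
  Δ1: clk:0→1
  Δ2: w5:0→1, w3:1→0
  Δ3: w7:0→1
  Δ4: w6:0→1
  (4Δ to stable)
t=7 Δ0: w4=1 w0=0 w5=1 w3=0 w7=1 w9=1 clk=1 w1=1 w2=0 w8=1 w6=1
  Δ1: clk:1→0
  (1Δ to stable)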